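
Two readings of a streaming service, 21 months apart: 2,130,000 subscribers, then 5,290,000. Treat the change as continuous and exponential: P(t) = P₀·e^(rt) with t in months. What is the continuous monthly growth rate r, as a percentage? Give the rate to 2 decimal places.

r ≈ 4.33% per month

5290000 = 2130000 · e^(r·21)
e^(21r) = 5290000/2130000 = 2.48357
r = ln(2.48357) / 21 = 0.9097 / 21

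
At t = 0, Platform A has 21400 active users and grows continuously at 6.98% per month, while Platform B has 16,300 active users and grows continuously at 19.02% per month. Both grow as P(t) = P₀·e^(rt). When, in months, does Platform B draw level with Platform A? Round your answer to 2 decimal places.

t ≈ 2.26 months

21400·e^(0.0698t) = 16300·e^(0.1902t)
21400/16300 = e^((0.1902 − 0.0698)t) → ln(1.31288) = 0.1204·t
t = 0.27223 / 0.1204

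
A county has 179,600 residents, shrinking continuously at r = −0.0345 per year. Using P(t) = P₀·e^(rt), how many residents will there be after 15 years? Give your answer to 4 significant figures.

≈ 107,000 residents

P(15) = 179600 · e^(-0.0345·15) = 179600 · e^(-0.5175)
= 179600 · 0.59601 ≈ 107043.16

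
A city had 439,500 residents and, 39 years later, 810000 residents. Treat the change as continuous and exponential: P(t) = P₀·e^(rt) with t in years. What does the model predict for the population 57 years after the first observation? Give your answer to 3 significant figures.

≈ 1,070,000 residents

r = ln(810000/439500) / 39 ≈ 0.015677 per year
P(57) = 439500 · e^(0.015677·57) = 439500 · 2.44386 ≈ 1074077.32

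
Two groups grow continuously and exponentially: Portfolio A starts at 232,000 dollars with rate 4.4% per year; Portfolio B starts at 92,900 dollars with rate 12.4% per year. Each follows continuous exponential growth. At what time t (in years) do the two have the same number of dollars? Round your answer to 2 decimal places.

232000·e^(0.044t) = 92900·e^(0.124t)
232000/92900 = e^((0.124 − 0.044)t) → ln(2.49731) = 0.08·t
t = 0.91521 / 0.08

t ≈ 11.44 years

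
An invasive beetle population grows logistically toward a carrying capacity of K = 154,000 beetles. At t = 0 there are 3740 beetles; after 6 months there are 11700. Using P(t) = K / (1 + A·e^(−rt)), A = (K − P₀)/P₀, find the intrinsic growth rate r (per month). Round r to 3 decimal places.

A = (154000 − 3740)/3740 = 40.17647
11700 = 154000/(1 + 40.17647·e^(−r·6)) → e^(−6r) = (13.16239 − 1)/40.17647 = 0.302724
r = −ln(0.302724)/6 = 1.19493/6

r ≈ 0.199 per month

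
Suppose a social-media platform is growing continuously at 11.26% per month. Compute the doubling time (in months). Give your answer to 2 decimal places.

doubling time = ln(2) / |r| = 0.69315 / 0.1126

doubling time ≈ 6.16 months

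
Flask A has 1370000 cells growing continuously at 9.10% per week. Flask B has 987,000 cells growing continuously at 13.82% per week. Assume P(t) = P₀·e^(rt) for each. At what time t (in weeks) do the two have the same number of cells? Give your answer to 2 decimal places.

1370000·e^(0.091t) = 987000·e^(0.1382t)
1370000/987000 = e^((0.1382 − 0.091)t) → ln(1.38804) = 0.0472·t
t = 0.3279 / 0.0472

t ≈ 6.95 weeks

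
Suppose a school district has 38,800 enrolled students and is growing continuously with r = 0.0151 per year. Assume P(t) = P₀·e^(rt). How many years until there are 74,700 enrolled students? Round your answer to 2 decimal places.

t ≈ 43.38 years

74700 = 38800 · e^(0.0151·t)
t = ln(74700/38800) / 0.0151 = ln(1.92526) / 0.0151 = 0.65506 / 0.0151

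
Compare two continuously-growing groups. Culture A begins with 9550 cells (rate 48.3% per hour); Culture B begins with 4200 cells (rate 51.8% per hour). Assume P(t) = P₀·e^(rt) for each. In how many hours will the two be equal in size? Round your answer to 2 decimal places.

9550·e^(0.483t) = 4200·e^(0.518t)
9550/4200 = e^((0.518 − 0.483)t) → ln(2.27381) = 0.035·t
t = 0.82146 / 0.035

t ≈ 23.47 hours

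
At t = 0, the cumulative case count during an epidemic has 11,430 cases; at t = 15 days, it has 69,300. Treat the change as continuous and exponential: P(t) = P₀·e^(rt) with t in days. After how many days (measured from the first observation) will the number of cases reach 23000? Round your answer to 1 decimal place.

t ≈ 5.8 days

r = ln(69300/11430) / 15 ≈ 0.120147 per day
t = ln(23000/11430) / r = 0.69925 / 0.120147 ≈ 5.82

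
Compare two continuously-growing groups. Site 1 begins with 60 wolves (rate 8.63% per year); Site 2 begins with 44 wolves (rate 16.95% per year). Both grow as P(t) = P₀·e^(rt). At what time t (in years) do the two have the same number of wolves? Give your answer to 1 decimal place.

60·e^(0.0863t) = 44·e^(0.1695t)
60/44 = e^((0.1695 − 0.0863)t) → ln(1.36364) = 0.0832·t
t = 0.31015 / 0.0832

t ≈ 3.7 years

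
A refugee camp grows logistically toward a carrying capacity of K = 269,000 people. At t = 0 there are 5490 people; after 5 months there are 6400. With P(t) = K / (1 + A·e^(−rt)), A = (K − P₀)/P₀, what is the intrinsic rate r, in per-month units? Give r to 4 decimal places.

A = (269000 − 5490)/5490 = 47.99818
6400 = 269000/(1 + 47.99818·e^(−r·5)) → e^(−5r) = (42.03125 − 1)/47.99818 = 0.85485
r = −ln(0.85485)/5 = 0.15683/5

r ≈ 0.0314 per month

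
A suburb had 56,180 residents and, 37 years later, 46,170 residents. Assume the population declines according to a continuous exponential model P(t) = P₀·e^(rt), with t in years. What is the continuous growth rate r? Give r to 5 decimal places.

r ≈ -0.00530 per year

46170 = 56180 · e^(r·37)
e^(37r) = 46170/56180 = 0.82182
r = ln(0.82182) / 37 = -0.19623 / 37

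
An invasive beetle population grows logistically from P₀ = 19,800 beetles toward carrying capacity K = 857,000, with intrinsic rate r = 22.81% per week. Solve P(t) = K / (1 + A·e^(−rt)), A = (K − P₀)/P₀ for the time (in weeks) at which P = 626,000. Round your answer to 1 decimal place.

A = (857000 − 19800)/19800 = 42.28283
626000 = 857000/(1 + 42.28283·e^(−0.2281t)) → 1 + 42.28283·e^(−0.2281t) = 1.36901
e^(−0.2281t) = 0.008727 → t = ln(114.58463)/0.2281 = 4.74131/0.2281

t ≈ 20.8 weeks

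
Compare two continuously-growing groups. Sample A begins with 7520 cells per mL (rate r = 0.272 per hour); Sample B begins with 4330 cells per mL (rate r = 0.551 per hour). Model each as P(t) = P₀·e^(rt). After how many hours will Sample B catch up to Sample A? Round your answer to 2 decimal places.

t ≈ 1.98 hours

7520·e^(0.272t) = 4330·e^(0.551t)
7520/4330 = e^((0.551 − 0.272)t) → ln(1.73672) = 0.279·t
t = 0.552 / 0.279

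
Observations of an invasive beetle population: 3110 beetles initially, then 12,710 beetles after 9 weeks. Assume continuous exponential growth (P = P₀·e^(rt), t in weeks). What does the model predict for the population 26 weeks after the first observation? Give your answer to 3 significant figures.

r = ln(12710/3110) / 9 ≈ 0.156418 per week
P(26) = 3110 · e^(0.156418·26) = 3110 · 58.37458 ≈ 181544.96

≈ 182,000 beetles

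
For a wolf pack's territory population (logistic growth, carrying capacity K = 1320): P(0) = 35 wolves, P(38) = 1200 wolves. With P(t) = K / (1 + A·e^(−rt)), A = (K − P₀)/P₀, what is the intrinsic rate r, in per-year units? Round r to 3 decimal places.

A = (1320 − 35)/35 = 36.71429
1200 = 1320/(1 + 36.71429·e^(−r·38)) → e^(−38r) = (1.1 − 1)/36.71429 = 0.002724
r = −ln(0.002724)/38 = 5.90575/38

r ≈ 0.155 per year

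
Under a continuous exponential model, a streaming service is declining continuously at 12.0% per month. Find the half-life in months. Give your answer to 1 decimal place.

half-life = ln(2) / |r| = 0.69315 / 0.12

half-life ≈ 5.8 months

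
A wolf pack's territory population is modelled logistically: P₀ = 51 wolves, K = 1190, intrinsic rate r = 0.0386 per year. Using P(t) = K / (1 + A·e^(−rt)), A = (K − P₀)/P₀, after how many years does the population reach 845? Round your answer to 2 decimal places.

A = (1190 − 51)/51 = 22.33333
845 = 1190/(1 + 22.33333·e^(−0.0386t)) → 1 + 22.33333·e^(−0.0386t) = 1.40828
e^(−0.0386t) = 0.018281 → t = ln(54.70048)/0.0386 = 4.00187/0.0386

t ≈ 103.68 years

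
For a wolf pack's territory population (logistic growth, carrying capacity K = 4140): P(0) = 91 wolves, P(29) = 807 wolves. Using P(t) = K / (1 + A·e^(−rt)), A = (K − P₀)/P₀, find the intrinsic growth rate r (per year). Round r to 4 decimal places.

r ≈ 0.0820 per year

A = (4140 − 91)/91 = 44.49451
807 = 4140/(1 + 44.49451·e^(−r·29)) → e^(−29r) = (5.13011 − 1)/44.49451 = 0.092823
r = −ln(0.092823)/29 = 2.37706/29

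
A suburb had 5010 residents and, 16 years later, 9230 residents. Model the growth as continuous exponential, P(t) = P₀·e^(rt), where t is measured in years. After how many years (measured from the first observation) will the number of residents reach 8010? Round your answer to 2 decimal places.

t ≈ 12.29 years

r = ln(9230/5010) / 16 ≈ 0.038189 per year
t = ln(8010/5010) / r = 0.46925 / 0.038189 ≈ 12.288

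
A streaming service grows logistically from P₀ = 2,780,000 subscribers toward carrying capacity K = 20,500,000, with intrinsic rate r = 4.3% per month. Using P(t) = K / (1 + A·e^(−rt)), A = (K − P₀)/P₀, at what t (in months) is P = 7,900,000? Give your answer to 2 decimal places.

t ≈ 32.22 months

A = (20500000 − 2780000)/2780000 = 6.3741
7900000 = 20500000/(1 + 6.3741·e^(−0.043t)) → 1 + 6.3741·e^(−0.043t) = 2.59494
e^(−0.043t) = 0.250221 → t = ln(3.99646)/0.043 = 1.38541/0.043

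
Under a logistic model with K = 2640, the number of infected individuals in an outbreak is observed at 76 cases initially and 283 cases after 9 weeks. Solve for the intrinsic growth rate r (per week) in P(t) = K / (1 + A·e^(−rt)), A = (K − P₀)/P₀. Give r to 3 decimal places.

r ≈ 0.155 per week

A = (2640 − 76)/76 = 33.73684
283 = 2640/(1 + 33.73684·e^(−r·9)) → e^(−9r) = (9.32862 − 1)/33.73684 = 0.24687
r = −ln(0.24687)/9 = 1.39889/9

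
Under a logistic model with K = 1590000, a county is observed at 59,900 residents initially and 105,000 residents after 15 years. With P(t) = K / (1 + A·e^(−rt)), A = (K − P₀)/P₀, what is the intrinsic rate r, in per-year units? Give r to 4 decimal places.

r ≈ 0.0394 per year

A = (1590000 − 59900)/59900 = 25.54424
105000 = 1590000/(1 + 25.54424·e^(−r·15)) → e^(−15r) = (15.14286 − 1)/25.54424 = 0.553661
r = −ln(0.553661)/15 = 0.5912/15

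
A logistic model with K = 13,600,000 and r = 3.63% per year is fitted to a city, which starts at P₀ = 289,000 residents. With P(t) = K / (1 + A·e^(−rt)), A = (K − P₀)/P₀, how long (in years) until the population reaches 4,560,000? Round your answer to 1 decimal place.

A = (13600000 − 289000)/289000 = 46.05882
4560000 = 13600000/(1 + 46.05882·e^(−0.0363t)) → 1 + 46.05882·e^(−0.0363t) = 2.98246
e^(−0.0363t) = 0.043042 → t = ln(23.23321)/0.0363 = 3.14558/0.0363

t ≈ 86.7 years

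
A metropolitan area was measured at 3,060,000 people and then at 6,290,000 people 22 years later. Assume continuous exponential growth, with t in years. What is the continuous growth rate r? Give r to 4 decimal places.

r ≈ 0.0328 per year

6290000 = 3060000 · e^(r·22)
e^(22r) = 6290000/3060000 = 2.05556
r = ln(2.05556) / 22 = 0.72055 / 22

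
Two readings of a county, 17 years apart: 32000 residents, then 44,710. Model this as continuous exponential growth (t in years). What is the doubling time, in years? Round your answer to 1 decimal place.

r = ln(44710/32000) / 17 = ln(1.39719) / 17 ≈ 0.019674 per year
doubling time = ln 2 / |r| = 0.69315 / 0.019674

doubling time ≈ 35.2 years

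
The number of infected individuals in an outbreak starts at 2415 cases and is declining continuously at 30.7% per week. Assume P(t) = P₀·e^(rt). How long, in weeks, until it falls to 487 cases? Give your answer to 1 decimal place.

t ≈ 5.2 weeks

487 = 2415 · e^(-0.307·t)
t = ln(487/2415) / -0.307 = ln(0.20166) / -0.307 = -1.60119 / -0.307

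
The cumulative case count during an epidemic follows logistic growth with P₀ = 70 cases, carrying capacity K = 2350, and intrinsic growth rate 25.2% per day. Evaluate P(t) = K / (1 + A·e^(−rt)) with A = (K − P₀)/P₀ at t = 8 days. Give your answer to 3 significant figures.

A = (2350 − 70)/70 = 32.57143
P(8) = 2350 / (1 + 32.57143·e^(−0.252·8)) = 2350 / (1 + 32.57143·0.133187)
= 2350 / 5.3381 ≈ 440.23

≈ 440 cases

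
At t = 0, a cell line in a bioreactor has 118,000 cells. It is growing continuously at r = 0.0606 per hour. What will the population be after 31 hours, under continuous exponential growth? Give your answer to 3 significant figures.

P(31) = 118000 · e^(0.0606·31) = 118000 · e^(1.8786)
= 118000 · 6.54434 ≈ 772231.69

≈ 772,000 cells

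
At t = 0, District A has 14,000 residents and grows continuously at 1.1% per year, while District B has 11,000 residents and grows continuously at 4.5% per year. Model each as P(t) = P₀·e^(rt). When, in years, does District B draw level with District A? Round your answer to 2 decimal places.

t ≈ 7.09 years

14000·e^(0.011t) = 11000·e^(0.045t)
14000/11000 = e^((0.045 − 0.011)t) → ln(1.27273) = 0.034·t
t = 0.24116 / 0.034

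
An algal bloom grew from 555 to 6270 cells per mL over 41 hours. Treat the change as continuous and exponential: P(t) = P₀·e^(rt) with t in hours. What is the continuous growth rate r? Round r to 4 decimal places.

r ≈ 0.0591 per hour

6270 = 555 · e^(r·41)
e^(41r) = 6270/555 = 11.2973
r = ln(11.2973) / 41 = 2.42456 / 41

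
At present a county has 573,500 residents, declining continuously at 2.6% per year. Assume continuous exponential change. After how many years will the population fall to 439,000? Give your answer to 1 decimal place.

t ≈ 10.3 years

439000 = 573500 · e^(-0.026·t)
t = ln(439000/573500) / -0.026 = ln(0.76548) / -0.026 = -0.26726 / -0.026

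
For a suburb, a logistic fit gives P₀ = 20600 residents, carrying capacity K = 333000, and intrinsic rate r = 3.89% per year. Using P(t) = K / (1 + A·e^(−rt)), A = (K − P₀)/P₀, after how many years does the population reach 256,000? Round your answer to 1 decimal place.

A = (333000 − 20600)/20600 = 15.16505
256000 = 333000/(1 + 15.16505·e^(−0.0389t)) → 1 + 15.16505·e^(−0.0389t) = 1.30078
e^(−0.0389t) = 0.019834 → t = ln(50.41886)/0.0389 = 3.92037/0.0389

t ≈ 100.8 years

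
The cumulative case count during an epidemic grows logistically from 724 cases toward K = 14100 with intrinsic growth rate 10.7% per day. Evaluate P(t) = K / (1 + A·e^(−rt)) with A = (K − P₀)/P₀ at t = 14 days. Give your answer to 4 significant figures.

A = (14100 − 724)/724 = 18.47514
P(14) = 14100 / (1 + 18.47514·e^(−0.107·14)) = 14100 / (1 + 18.47514·0.223577)
= 14100 / 5.13061 ≈ 2748.21

≈ 2,748 cases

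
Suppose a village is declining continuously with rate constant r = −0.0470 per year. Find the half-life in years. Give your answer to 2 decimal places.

half-life ≈ 14.75 years

half-life = ln(2) / |r| = 0.69315 / 0.047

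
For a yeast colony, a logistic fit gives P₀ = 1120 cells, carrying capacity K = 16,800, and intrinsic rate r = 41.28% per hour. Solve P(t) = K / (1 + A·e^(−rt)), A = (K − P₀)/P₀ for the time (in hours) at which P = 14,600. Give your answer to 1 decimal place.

t ≈ 11.0 hours

A = (16800 − 1120)/1120 = 14
14600 = 16800/(1 + 14·e^(−0.4128t)) → 1 + 14·e^(−0.4128t) = 1.15068
e^(−0.4128t) = 0.010763 → t = ln(92.90909)/0.4128 = 4.53162/0.4128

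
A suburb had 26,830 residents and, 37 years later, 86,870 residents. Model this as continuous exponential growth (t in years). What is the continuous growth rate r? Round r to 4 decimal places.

86870 = 26830 · e^(r·37)
e^(37r) = 86870/26830 = 3.23779
r = ln(3.23779) / 37 = 1.17489 / 37

r ≈ 0.0318 per year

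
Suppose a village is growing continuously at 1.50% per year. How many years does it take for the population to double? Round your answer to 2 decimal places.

doubling time = ln(2) / |r| = 0.69315 / 0.015

doubling time ≈ 46.21 years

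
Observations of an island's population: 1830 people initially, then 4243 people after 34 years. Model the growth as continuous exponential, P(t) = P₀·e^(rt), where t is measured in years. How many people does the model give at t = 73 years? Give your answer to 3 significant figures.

≈ 11,100 people

r = ln(4243/1830) / 34 ≈ 0.024734 per year
P(73) = 1830 · e^(0.024734·73) = 1830 · 6.08349 ≈ 11132.79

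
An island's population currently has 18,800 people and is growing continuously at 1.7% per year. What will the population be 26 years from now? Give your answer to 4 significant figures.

≈ 29,250 people

P(26) = 18800 · e^(0.017·26) = 18800 · e^(0.442)
= 18800 · 1.55582 ≈ 29249.34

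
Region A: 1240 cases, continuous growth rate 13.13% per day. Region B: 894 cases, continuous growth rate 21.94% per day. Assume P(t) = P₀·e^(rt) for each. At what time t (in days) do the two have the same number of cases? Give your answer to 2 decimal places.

1240·e^(0.1313t) = 894·e^(0.2194t)
1240/894 = e^((0.2194 − 0.1313)t) → ln(1.38702) = 0.0881·t
t = 0.32716 / 0.0881

t ≈ 3.71 days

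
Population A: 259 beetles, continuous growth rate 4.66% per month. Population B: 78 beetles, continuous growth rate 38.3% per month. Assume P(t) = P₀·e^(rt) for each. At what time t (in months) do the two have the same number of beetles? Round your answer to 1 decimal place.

t ≈ 3.6 months

259·e^(0.0466t) = 78·e^(0.383t)
259/78 = e^((0.383 − 0.0466)t) → ln(3.32051) = 0.3364·t
t = 1.20012 / 0.3364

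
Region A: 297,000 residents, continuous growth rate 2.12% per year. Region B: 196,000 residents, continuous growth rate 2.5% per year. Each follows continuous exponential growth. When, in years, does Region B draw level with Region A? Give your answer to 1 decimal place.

297000·e^(0.0212t) = 196000·e^(0.025t)
297000/196000 = e^((0.025 − 0.0212)t) → ln(1.51531) = 0.0038·t
t = 0.41562 / 0.0038

t ≈ 109.4 years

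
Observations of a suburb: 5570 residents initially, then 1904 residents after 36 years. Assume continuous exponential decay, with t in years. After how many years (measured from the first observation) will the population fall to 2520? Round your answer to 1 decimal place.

t ≈ 26.6 years

r = ln(1904/5570) / 36 ≈ -0.029818 per year
t = ln(2520/5570) / r = -0.79314 / -0.029818 ≈ 26.599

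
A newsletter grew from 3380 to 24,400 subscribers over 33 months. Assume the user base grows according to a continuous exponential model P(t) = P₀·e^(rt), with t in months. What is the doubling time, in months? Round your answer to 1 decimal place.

doubling time ≈ 11.6 months

r = ln(24400/3380) / 33 = ln(7.21893) / 33 ≈ 0.0599 per month
doubling time = ln 2 / |r| = 0.69315 / 0.0599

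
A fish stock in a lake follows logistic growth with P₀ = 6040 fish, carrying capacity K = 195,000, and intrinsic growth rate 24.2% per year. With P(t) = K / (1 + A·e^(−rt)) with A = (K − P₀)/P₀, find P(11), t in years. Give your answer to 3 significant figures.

≈ 61,200 fish

A = (195000 − 6040)/6040 = 31.28477
P(11) = 195000 / (1 + 31.28477·e^(−0.242·11)) = 195000 / (1 + 31.28477·0.069808)
= 195000 / 3.18394 ≈ 61244.84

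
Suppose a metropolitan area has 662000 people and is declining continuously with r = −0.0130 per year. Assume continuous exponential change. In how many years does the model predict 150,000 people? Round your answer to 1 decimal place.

t ≈ 114.2 years

150000 = 662000 · e^(-0.013·t)
t = ln(150000/662000) / -0.013 = ln(0.22659) / -0.013 = -1.48463 / -0.013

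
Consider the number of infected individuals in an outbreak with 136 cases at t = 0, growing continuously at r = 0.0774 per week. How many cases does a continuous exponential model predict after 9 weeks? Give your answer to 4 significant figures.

≈ 272.9 cases

P(9) = 136 · e^(0.0774·9) = 136 · e^(0.6966)
= 136 · 2.00692 ≈ 272.94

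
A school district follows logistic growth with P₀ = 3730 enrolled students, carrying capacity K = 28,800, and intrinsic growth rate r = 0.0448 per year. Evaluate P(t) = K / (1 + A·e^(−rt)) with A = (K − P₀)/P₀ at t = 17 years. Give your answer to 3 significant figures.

A = (28800 − 3730)/3730 = 6.72118
P(17) = 28800 / (1 + 6.72118·e^(−0.0448·17)) = 28800 / (1 + 6.72118·0.466919)
= 28800 / 4.13824 ≈ 6959.47

≈ 6,960 enrolled students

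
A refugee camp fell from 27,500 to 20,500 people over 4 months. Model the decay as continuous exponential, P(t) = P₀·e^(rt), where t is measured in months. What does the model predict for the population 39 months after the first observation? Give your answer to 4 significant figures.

r = ln(20500/27500) / 4 ≈ -0.07344 per month
P(39) = 27500 · e^(-0.07344·39) = 27500 · 0.05703 ≈ 1568.34

≈ 1,568 people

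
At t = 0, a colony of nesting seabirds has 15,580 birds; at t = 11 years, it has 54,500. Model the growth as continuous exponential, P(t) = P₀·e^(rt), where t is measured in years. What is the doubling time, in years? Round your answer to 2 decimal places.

r = ln(54500/15580) / 11 = ln(3.49807) / 11 ≈ 0.113838 per year
doubling time = ln 2 / |r| = 0.69315 / 0.113838

doubling time ≈ 6.09 years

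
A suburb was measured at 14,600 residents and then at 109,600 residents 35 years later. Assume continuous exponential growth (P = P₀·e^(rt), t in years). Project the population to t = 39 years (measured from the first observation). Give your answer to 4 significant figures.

r = ln(109600/14600) / 35 ≈ 0.057595 per year
P(39) = 14600 · e^(0.057595·39) = 14600 · 9.4517 ≈ 137994.84

≈ 138,000 residents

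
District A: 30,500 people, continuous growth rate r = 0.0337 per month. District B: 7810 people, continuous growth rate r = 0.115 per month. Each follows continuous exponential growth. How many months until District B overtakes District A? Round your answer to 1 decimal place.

30500·e^(0.0337t) = 7810·e^(0.115t)
30500/7810 = e^((0.115 − 0.0337)t) → ln(3.90525) = 0.0813·t
t = 1.36232 / 0.0813

t ≈ 16.8 months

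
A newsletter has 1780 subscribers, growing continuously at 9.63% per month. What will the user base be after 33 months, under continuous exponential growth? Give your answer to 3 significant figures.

≈ 42,700 subscribers

P(33) = 1780 · e^(0.0963·33) = 1780 · e^(3.1779)
= 1780 · 23.99631 ≈ 42713.43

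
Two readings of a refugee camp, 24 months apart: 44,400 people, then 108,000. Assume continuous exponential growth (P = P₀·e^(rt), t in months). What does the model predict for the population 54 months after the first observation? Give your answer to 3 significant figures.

≈ 328,000 people

r = ln(108000/44400) / 24 ≈ 0.037037 per month
P(54) = 44400 · e^(0.037037·54) = 44400 · 7.3891 ≈ 328076.21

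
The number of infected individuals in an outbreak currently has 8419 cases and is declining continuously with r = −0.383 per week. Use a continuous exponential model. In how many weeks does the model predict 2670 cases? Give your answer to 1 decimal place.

t ≈ 3.0 weeks

2670 = 8419 · e^(-0.383·t)
t = ln(2670/8419) / -0.383 = ln(0.31714) / -0.383 = -1.14841 / -0.383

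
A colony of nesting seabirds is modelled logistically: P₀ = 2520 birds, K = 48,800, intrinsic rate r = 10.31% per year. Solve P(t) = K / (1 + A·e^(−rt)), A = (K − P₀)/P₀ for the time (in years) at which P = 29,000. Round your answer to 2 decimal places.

A = (48800 − 2520)/2520 = 18.36508
29000 = 48800/(1 + 18.36508·e^(−0.1031t)) → 1 + 18.36508·e^(−0.1031t) = 1.68276
e^(−0.1031t) = 0.037177 → t = ln(26.89835)/0.1031 = 3.29206/0.1031

t ≈ 31.93 years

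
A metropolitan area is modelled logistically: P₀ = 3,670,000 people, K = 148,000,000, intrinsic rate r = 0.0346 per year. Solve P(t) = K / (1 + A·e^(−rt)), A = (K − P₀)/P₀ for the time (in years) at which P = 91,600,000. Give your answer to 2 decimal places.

A = (148000000 − 3670000)/3670000 = 39.32698
91600000 = 148000000/(1 + 39.32698·e^(−0.0346t)) → 1 + 39.32698·e^(−0.0346t) = 1.61572
e^(−0.0346t) = 0.015656 → t = ln(63.87147)/0.0346 = 4.15687/0.0346

t ≈ 120.14 years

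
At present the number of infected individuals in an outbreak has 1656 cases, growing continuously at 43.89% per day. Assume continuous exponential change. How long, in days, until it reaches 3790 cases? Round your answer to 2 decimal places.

t ≈ 1.89 days

3790 = 1656 · e^(0.4389·t)
t = ln(3790/1656) / 0.4389 = ln(2.28865) / 0.4389 = 0.82796 / 0.4389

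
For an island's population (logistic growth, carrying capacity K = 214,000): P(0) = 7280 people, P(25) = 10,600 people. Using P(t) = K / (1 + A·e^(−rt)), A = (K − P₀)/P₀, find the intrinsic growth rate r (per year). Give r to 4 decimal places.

A = (214000 − 7280)/7280 = 28.3956
10600 = 214000/(1 + 28.3956·e^(−r·25)) → e^(−25r) = (20.18868 − 1)/28.3956 = 0.675762
r = −ln(0.675762)/25 = 0.39191/25

r ≈ 0.0157 per year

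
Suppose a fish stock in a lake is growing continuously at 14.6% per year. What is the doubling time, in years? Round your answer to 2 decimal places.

doubling time = ln(2) / |r| = 0.69315 / 0.146

doubling time ≈ 4.75 years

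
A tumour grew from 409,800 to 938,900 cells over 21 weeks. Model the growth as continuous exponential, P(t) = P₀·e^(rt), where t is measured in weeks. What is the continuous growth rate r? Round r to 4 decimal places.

r ≈ 0.0395 per week

938900 = 409800 · e^(r·21)
e^(21r) = 938900/409800 = 2.29112
r = ln(2.29112) / 21 = 0.82904 / 21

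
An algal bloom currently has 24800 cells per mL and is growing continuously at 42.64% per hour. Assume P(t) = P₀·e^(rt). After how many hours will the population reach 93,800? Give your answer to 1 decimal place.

t ≈ 3.1 hours

93800 = 24800 · e^(0.4264·t)
t = ln(93800/24800) / 0.4264 = ln(3.78226) / 0.4264 = 1.33032 / 0.4264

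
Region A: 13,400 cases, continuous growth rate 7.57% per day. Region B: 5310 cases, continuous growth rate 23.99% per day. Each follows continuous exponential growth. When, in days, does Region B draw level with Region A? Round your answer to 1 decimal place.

t ≈ 5.6 days

13400·e^(0.0757t) = 5310·e^(0.2399t)
13400/5310 = e^((0.2399 − 0.0757)t) → ln(2.52354) = 0.1642·t
t = 0.92566 / 0.1642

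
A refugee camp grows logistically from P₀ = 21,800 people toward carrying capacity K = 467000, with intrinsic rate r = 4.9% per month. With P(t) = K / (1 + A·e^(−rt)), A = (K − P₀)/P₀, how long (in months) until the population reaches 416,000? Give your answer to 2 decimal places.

A = (467000 − 21800)/21800 = 20.42202
416000 = 467000/(1 + 20.42202·e^(−0.049t)) → 1 + 20.42202·e^(−0.049t) = 1.1226
e^(−0.049t) = 0.006003 → t = ln(166.5796)/0.049 = 5.11547/0.049

t ≈ 104.40 months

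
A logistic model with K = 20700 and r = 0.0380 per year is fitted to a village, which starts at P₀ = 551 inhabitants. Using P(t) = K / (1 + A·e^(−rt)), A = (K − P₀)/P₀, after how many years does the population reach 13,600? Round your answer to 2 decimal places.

t ≈ 111.82 years

A = (20700 − 551)/551 = 36.56806
13600 = 20700/(1 + 36.56806·e^(−0.038t)) → 1 + 36.56806·e^(−0.038t) = 1.52206
e^(−0.038t) = 0.014276 → t = ln(70.04586)/0.038 = 4.24915/0.038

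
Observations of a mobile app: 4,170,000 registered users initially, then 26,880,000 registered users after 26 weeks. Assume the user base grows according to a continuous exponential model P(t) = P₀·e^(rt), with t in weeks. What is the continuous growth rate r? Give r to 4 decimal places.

r ≈ 0.0717 per week

26880000 = 4170000 · e^(r·26)
e^(26r) = 26880000/4170000 = 6.44604
r = ln(6.44604) / 26 = 1.86347 / 26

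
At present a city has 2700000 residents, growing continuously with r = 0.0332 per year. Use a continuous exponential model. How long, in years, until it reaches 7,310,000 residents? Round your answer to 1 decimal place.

t ≈ 30.0 years

7310000 = 2700000 · e^(0.0332·t)
t = ln(7310000/2700000) / 0.0332 = ln(2.70741) / 0.0332 = 0.99599 / 0.0332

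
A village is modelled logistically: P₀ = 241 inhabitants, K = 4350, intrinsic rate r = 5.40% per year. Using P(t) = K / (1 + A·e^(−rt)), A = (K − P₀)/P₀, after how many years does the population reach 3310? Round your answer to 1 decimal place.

A = (4350 − 241)/241 = 17.04979
3310 = 4350/(1 + 17.04979·e^(−0.054t)) → 1 + 17.04979·e^(−0.054t) = 1.3142
e^(−0.054t) = 0.018428 → t = ln(54.26424)/0.054 = 3.99387/0.054

t ≈ 74.0 years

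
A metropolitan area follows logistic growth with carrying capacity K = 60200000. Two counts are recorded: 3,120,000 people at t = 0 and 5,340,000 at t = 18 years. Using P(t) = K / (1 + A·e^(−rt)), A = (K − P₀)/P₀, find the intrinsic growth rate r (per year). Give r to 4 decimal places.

r ≈ 0.0321 per year

A = (60200000 − 3120000)/3120000 = 18.29487
5340000 = 60200000/(1 + 18.29487·e^(−r·18)) → e^(−18r) = (11.27341 − 1)/18.29487 = 0.561546
r = −ln(0.561546)/18 = 0.57706/18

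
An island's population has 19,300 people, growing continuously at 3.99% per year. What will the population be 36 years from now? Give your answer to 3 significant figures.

P(36) = 19300 · e^(0.0399·36) = 19300 · e^(1.4364)
= 19300 · 4.20553 ≈ 81166.7

≈ 81,200 people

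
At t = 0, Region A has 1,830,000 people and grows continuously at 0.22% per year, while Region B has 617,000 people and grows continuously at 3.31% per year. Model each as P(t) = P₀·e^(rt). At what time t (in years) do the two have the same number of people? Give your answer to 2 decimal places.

1830000·e^(0.0022t) = 617000·e^(0.0331t)
1830000/617000 = e^((0.0331 − 0.0022)t) → ln(2.96596) = 0.0309·t
t = 1.0872 / 0.0309

t ≈ 35.18 years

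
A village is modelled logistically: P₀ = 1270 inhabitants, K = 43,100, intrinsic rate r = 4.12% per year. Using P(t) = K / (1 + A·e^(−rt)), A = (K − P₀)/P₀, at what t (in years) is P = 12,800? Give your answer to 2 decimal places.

A = (43100 − 1270)/1270 = 32.93701
12800 = 43100/(1 + 32.93701·e^(−0.0412t)) → 1 + 32.93701·e^(−0.0412t) = 3.36719
e^(−0.0412t) = 0.07187 → t = ln(13.91398)/0.0412 = 2.63289/0.0412

t ≈ 63.91 years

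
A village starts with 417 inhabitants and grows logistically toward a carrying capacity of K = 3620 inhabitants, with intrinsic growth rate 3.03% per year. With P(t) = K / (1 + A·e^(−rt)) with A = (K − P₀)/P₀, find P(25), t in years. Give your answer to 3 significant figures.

≈ 787 inhabitants

A = (3620 − 417)/417 = 7.68106
P(25) = 3620 / (1 + 7.68106·e^(−0.0303·25)) = 3620 / (1 + 7.68106·0.468837)
= 3620 / 4.60116 ≈ 786.76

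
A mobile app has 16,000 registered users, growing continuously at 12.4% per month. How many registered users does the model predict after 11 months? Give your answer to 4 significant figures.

P(11) = 16000 · e^(0.124·11) = 16000 · e^(1.364)
= 16000 · 3.91181 ≈ 62588.95

≈ 62,590 registered users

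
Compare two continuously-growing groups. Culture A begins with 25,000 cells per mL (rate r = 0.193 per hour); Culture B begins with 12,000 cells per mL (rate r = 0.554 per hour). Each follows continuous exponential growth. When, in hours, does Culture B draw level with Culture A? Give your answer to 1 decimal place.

25000·e^(0.193t) = 12000·e^(0.554t)
25000/12000 = e^((0.554 − 0.193)t) → ln(2.08333) = 0.361·t
t = 0.73397 / 0.361

t ≈ 2.0 hours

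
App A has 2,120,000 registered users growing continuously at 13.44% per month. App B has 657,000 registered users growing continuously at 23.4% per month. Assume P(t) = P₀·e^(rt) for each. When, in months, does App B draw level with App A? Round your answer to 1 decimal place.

t ≈ 11.8 months

2120000·e^(0.1344t) = 657000·e^(0.234t)
2120000/657000 = e^((0.234 − 0.1344)t) → ln(3.22679) = 0.0996·t
t = 1.17149 / 0.0996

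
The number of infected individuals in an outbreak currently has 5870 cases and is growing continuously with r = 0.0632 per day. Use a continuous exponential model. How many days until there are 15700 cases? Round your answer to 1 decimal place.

15700 = 5870 · e^(0.0632·t)
t = ln(15700/5870) / 0.0632 = ln(2.67462) / 0.0632 = 0.98381 / 0.0632

t ≈ 15.6 days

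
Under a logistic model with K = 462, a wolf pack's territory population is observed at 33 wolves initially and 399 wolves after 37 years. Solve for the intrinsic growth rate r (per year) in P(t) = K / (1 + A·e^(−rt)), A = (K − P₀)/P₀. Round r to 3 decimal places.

A = (462 − 33)/33 = 13
399 = 462/(1 + 13·e^(−r·37)) → e^(−37r) = (1.15789 − 1)/13 = 0.012146
r = −ln(0.012146)/37 = 4.41078/37

r ≈ 0.119 per year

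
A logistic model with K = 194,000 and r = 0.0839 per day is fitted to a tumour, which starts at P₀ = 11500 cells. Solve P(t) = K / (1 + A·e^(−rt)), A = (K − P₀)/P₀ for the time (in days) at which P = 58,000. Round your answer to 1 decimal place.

t ≈ 22.8 days

A = (194000 − 11500)/11500 = 15.86957
58000 = 194000/(1 + 15.86957·e^(−0.0839t)) → 1 + 15.86957·e^(−0.0839t) = 3.34483
e^(−0.0839t) = 0.147756 → t = ln(6.7679)/0.0839 = 1.91219/0.0839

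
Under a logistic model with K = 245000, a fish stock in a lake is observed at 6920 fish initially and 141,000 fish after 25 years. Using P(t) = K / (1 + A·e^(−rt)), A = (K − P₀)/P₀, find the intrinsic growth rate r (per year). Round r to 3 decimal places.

A = (245000 − 6920)/6920 = 34.40462
141000 = 245000/(1 + 34.40462·e^(−r·25)) → e^(−25r) = (1.73759 − 1)/34.40462 = 0.021439
r = −ln(0.021439)/25 = 3.84256/25

r ≈ 0.154 per year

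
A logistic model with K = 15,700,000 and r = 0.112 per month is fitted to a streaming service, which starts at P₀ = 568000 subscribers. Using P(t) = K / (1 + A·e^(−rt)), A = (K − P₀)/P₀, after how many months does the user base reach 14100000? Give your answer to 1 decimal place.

A = (15700000 − 568000)/568000 = 26.64085
14100000 = 15700000/(1 + 26.64085·e^(−0.112t)) → 1 + 26.64085·e^(−0.112t) = 1.11348
e^(−0.112t) = 0.004259 → t = ln(234.77245)/0.112 = 5.45862/0.112

t ≈ 48.7 months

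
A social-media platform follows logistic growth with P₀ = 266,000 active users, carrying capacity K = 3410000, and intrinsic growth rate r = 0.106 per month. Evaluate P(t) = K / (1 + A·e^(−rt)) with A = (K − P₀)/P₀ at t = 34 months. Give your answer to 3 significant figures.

A = (3410000 − 266000)/266000 = 11.81955
P(34) = 3410000 / (1 + 11.81955·e^(−0.106·34)) = 3410000 / (1 + 11.81955·0.027215)
= 3410000 / 1.32166 ≈ 2580079.23

≈ 2,580,000 active users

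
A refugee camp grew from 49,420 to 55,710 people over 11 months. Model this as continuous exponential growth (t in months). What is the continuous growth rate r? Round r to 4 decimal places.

55710 = 49420 · e^(r·11)
e^(11r) = 55710/49420 = 1.12728
r = ln(1.12728) / 11 = 0.1198 / 11

r ≈ 0.0109 per month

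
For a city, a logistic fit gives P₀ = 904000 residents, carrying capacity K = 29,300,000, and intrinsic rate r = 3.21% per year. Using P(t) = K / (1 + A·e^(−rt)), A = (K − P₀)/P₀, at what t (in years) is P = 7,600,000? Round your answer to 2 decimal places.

t ≈ 74.70 years

A = (29300000 − 904000)/904000 = 31.4115
7600000 = 29300000/(1 + 31.4115·e^(−0.0321t)) → 1 + 31.4115·e^(−0.0321t) = 3.85526
e^(−0.0321t) = 0.090899 → t = ln(11.00126)/0.0321 = 2.39801/0.0321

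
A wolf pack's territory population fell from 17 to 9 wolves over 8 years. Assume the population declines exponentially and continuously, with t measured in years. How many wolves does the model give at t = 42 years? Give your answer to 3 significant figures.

≈ 0.603 wolves

r = ln(9/17) / 8 ≈ -0.079499 per year
P(42) = 17 · e^(-0.079499·42) = 17 · 0.03547 ≈ 0.6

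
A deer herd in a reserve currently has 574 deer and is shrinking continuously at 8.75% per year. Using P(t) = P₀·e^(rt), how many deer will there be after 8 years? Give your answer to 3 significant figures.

P(8) = 574 · e^(-0.0875·8) = 574 · e^(-0.7)
= 574 · 0.49659 ≈ 285.04

≈ 285 deer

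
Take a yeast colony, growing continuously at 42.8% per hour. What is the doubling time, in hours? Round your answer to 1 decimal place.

doubling time ≈ 1.6 hours

doubling time = ln(2) / |r| = 0.69315 / 0.428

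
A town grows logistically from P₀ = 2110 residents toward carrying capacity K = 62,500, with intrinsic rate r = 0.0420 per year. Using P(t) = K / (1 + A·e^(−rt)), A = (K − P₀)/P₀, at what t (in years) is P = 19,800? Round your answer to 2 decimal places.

t ≈ 61.56 years

A = (62500 − 2110)/2110 = 28.62085
19800 = 62500/(1 + 28.62085·e^(−0.042t)) → 1 + 28.62085·e^(−0.042t) = 3.15657
e^(−0.042t) = 0.075349 → t = ln(13.2715)/0.042 = 2.58562/0.042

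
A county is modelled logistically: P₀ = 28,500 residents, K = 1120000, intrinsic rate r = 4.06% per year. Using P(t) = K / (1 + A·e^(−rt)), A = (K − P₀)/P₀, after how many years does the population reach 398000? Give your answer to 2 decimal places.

A = (1120000 − 28500)/28500 = 38.29825
398000 = 1120000/(1 + 38.29825·e^(−0.0406t)) → 1 + 38.29825·e^(−0.0406t) = 2.81407
e^(−0.0406t) = 0.047367 → t = ln(21.11178)/0.0406 = 3.04983/0.0406

t ≈ 75.12 years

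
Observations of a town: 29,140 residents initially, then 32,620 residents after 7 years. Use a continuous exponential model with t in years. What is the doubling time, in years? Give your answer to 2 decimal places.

r = ln(32620/29140) / 7 = ln(1.11942) / 7 ≈ 0.016116 per year
doubling time = ln 2 / |r| = 0.69315 / 0.016116

doubling time ≈ 43.01 years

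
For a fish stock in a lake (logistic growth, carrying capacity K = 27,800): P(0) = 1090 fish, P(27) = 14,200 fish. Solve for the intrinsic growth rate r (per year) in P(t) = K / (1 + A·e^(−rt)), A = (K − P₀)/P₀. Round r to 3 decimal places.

A = (27800 − 1090)/1090 = 24.50459
14200 = 27800/(1 + 24.50459·e^(−r·27)) → e^(−27r) = (1.95775 − 1)/24.50459 = 0.039084
r = −ln(0.039084)/27 = 3.24203/27

r ≈ 0.120 per year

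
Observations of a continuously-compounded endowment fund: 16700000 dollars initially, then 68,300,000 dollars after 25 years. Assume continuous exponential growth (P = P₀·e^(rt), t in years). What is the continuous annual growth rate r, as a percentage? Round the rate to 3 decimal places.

68300000 = 16700000 · e^(r·25)
e^(25r) = 68300000/16700000 = 4.08982
r = ln(4.08982) / 25 = 1.4085 / 25

r ≈ 5.634% per year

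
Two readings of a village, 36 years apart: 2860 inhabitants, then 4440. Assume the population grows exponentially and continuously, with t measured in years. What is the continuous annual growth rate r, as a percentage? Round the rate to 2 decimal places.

4440 = 2860 · e^(r·36)
e^(36r) = 4440/2860 = 1.55245
r = ln(1.55245) / 36 = 0.43983 / 36

r ≈ 1.22% per year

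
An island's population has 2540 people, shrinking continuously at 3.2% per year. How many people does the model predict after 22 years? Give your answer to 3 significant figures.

≈ 1,260 people

P(22) = 2540 · e^(-0.032·22) = 2540 · e^(-0.704)
= 2540 · 0.4946 ≈ 1256.29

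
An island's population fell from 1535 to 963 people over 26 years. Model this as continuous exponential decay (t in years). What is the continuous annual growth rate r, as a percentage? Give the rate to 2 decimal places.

r ≈ -1.79% per year

963 = 1535 · e^(r·26)
e^(26r) = 963/1535 = 0.62736
r = ln(0.62736) / 26 = -0.46623 / 26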